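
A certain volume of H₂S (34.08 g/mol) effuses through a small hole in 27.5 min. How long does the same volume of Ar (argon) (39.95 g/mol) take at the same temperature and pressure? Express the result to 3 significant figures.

By Graham's law, t_Ar/t_H₂S = √(M_Ar/M_H₂S) = √(39.95/34.08) = √1.172 = 1.083.
So the time for Ar is 27.5 × 1.083 = 29.8 min.

29.8 min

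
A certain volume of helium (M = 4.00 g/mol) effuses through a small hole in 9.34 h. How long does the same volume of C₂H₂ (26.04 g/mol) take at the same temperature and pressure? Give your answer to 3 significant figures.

Since effusion rate ∝ 1/√M, t_C₂H₂/t_He = √(M_C₂H₂/M_He) = √(26.04/4.00) = √6.510 = 2.551.
So the time for C₂H₂ is 9.34 × 2.551 = 23.8 h.

23.8 h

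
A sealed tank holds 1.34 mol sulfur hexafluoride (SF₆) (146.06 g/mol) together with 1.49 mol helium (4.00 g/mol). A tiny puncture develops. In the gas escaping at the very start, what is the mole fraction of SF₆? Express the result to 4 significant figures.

0.1295

Rate_i ∝ x_i/√M_i (Graham's law weighted by mole fraction), so the effusate composition follows n_i/√M_i.
x_SF₆(eff) = (n_SF₆/√M_SF₆) / (n_SF₆/√M_SF₆ + n_He/√M_He)
= (1.34/√146.06) / (1.34/√146.06 + 1.49/√4.00) = 0.1109/(0.1109 + 0.7450) = 0.1295.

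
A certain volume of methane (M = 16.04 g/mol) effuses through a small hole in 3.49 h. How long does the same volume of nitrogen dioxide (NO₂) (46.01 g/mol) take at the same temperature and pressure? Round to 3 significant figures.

Graham's law gives t_NO₂/t_CH₄ = √(M_NO₂/M_CH₄) = √(46.01/16.04) = √2.868 = 1.694.
So the time for NO₂ is 3.49 × 1.694 = 5.91 h.

5.91 h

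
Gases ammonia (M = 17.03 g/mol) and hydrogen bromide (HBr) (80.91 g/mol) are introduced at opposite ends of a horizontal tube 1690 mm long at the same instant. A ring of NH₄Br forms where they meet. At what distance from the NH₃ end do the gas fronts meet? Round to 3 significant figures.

Graham's law gives d_NH₃/d_HBr = rate_NH₃/rate_HBr = √(M_HBr/M_NH₃) = √(80.91/17.03) = 2.180.
With d_NH₃ + d_HBr = 1690 mm, d_HBr = 1690/(1 + 2.180) = 531.5 mm.
d_NH₃ = 1690 − 531.5 = 1160 mm.

1160 mm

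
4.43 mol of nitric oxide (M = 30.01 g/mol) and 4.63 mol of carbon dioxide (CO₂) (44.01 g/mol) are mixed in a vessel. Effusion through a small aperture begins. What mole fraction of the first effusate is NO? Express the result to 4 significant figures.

The effusion rate of species i is ∝ p_i/√M_i ∝ n_i/√M_i.
x_NO(eff) = (n_NO/√M_NO) / (n_NO/√M_NO + n_CO₂/√M_CO₂)
= (4.43/√30.01) / (4.43/√30.01 + 4.63/√44.01) = 0.8087/(0.8087 + 0.6979) = 0.5368.

0.5368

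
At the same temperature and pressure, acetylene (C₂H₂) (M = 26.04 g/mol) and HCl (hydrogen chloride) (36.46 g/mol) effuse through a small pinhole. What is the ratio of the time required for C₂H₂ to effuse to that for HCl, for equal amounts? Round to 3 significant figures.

Graham's law gives t_C₂H₂/t_HCl = √(M_C₂H₂/M_HCl) = √(26.04/36.46) = √0.7142 = 0.845.

0.845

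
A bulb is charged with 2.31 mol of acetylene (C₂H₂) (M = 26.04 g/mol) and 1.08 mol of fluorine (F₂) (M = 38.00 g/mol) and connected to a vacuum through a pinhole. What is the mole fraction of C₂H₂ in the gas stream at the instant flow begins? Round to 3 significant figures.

Rate_i ∝ x_i/√M_i (Graham's law weighted by mole fraction), so the effusate composition follows n_i/√M_i.
Mole fraction of C₂H₂ in the effusate = (n_C₂H₂/√M_C₂H₂) / (n_C₂H₂/√M_C₂H₂ + n_F₂/√M_F₂)
= (2.31/√26.04) / (2.31/√26.04 + 1.08/√38.00) = 0.4527/(0.4527 + 0.1752) = 0.721.

0.721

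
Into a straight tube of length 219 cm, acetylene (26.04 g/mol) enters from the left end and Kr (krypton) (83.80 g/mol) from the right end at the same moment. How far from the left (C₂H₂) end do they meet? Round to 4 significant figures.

140.6 cm

Graham's law gives d_C₂H₂/d_Kr = rate_C₂H₂/rate_Kr = √(M_Kr/M_C₂H₂) = √(83.80/26.04) = 1.794.
With d_C₂H₂ + d_Kr = 219 cm, d_Kr = 219/(1 + 1.794) = 78.38 cm.
d_C₂H₂ = 219 − 78.38 = 140.6 cm.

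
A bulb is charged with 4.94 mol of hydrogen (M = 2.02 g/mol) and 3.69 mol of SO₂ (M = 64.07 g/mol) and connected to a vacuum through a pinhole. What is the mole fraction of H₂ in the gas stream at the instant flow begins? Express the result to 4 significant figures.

The effusion rate of species i is ∝ p_i/√M_i ∝ n_i/√M_i.
x_H₂(eff) = (n_H₂/√M_H₂) / (n_H₂/√M_H₂ + n_SO₂/√M_SO₂)
= (4.94/√2.02) / (4.94/√2.02 + 3.69/√64.07) = 3.476/(3.476 + 0.4610) = 0.8829.

0.8829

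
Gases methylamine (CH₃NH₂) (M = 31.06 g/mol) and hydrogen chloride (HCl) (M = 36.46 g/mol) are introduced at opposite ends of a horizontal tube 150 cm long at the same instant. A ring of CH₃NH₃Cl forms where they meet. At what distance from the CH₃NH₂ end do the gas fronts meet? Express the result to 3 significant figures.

In equal time, each gas travels a distance ∝ its rate ∝ 1/√M, so d_CH₃NH₂/d_HCl = √(M_HCl/M_CH₃NH₂) = √(36.46/31.06) = 1.083.
With d_CH₃NH₂ + d_HCl = 150 cm, d_HCl = 150/(1 + 1.083) = 72.00 cm.
d_CH₃NH₂ = 150 − 72.00 = 78.0 cm.

78.0 cm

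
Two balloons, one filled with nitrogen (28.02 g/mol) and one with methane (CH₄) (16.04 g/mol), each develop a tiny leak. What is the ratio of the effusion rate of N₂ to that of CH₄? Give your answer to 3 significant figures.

From Graham's law, rate_N₂/rate_CH₄ = √(M_CH₄/M_N₂) = √(16.04/28.02) = √0.5724 = 0.757.

0.757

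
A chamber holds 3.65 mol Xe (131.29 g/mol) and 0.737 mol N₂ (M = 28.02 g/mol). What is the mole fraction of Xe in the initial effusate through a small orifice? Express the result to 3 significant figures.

Each component's effusion rate ∝ (its partial pressure)·(1/√M) ∝ n_i/√M_i.
Mole fraction of Xe in the effusate = (n_Xe/√M_Xe) / (n_Xe/√M_Xe + n_N₂/√M_N₂)
= (3.65/√131.29) / (3.65/√131.29 + 0.737/√28.02) = 0.3185/(0.3185 + 0.1392) = 0.696.

0.696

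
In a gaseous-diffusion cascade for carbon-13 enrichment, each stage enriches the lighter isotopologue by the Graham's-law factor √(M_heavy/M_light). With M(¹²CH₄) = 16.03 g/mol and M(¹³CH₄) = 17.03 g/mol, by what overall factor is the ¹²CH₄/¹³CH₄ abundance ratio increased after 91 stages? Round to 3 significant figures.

15.7

After 91 stages the ratio has grown by (√(17.03/16.03))^91 = (17.03/16.03)^(91/2).
= 1.06238^(91/2) = 15.7.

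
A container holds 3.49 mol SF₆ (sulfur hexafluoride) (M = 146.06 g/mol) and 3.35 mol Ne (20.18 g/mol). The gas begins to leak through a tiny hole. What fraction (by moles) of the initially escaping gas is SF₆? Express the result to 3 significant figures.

0.279

Effusion rate of each component ∝ n_i/√M_i (partial pressure × 1/√M).
Mole fraction of SF₆ in the effusate = (n_SF₆/√M_SF₆) / (n_SF₆/√M_SF₆ + n_Ne/√M_Ne)
= (3.49/√146.06) / (3.49/√146.06 + 3.35/√20.18) = 0.2888/(0.2888 + 0.7457) = 0.279.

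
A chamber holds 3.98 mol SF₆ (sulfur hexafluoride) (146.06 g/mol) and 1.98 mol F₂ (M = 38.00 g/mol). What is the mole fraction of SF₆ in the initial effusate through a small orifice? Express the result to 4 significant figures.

Rate_i ∝ x_i/√M_i (Graham's law weighted by mole fraction), so the effusate composition follows n_i/√M_i.
Mole fraction of SF₆ in the effusate = (n_SF₆/√M_SF₆) / (n_SF₆/√M_SF₆ + n_F₂/√M_F₂)
= (3.98/√146.06) / (3.98/√146.06 + 1.98/√38.00) = 0.3293/(0.3293 + 0.3212) = 0.5062.

0.5062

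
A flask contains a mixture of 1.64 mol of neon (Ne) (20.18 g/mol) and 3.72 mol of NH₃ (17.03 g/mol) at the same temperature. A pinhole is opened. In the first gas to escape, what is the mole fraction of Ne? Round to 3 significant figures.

Rate_i ∝ x_i/√M_i (Graham's law weighted by mole fraction), so the effusate composition follows n_i/√M_i.
So x_Ne in the escaping gas = (n_Ne/√M_Ne) / Σ(n_i/√M_i)
= (1.64/√20.18) / (1.64/√20.18 + 3.72/√17.03) = 0.3651/(0.3651 + 0.9014) = 0.288.

0.288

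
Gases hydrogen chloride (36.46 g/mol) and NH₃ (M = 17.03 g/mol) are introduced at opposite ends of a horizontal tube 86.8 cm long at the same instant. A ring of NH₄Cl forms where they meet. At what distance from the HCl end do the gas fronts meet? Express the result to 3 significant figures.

35.2 cm

The fronts meet when d_HCl + d_NH₃ = L with d_HCl/d_NH₃ = √(M_NH₃/M_HCl) (Graham's law). Here √(M_NH₃/M_HCl) = √(17.03/36.46) = 0.6834.
With d_HCl + d_NH₃ = 86.8 cm, d_NH₃ = 86.8/(1 + 0.6834) = 51.56 cm.
d_HCl = 86.8 − 51.56 = 35.2 cm.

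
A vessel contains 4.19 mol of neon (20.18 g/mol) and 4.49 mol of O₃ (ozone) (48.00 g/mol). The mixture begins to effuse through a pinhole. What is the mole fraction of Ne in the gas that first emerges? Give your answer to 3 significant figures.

0.590

The effusion rate of species i is ∝ p_i/√M_i ∝ n_i/√M_i.
x_Ne(eff) = (n_Ne/√M_Ne) / (n_Ne/√M_Ne + n_O₃/√M_O₃)
= (4.19/√20.18) / (4.19/√20.18 + 4.49/√48.00) = 0.9327/(0.9327 + 0.6481) = 0.590.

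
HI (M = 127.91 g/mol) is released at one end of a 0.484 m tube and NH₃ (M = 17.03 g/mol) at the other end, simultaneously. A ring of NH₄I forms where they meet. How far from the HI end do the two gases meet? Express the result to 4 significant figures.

0.1294 m

Graham's law gives d_HI/d_NH₃ = rate_HI/rate_NH₃ = √(M_NH₃/M_HI) = √(17.03/127.91) = 0.3649.
With d_HI + d_NH₃ = 0.484 m, d_NH₃ = 0.484/(1 + 0.3649) = 0.3546 m.
d_HI = 0.484 − 0.3546 = 0.1294 m.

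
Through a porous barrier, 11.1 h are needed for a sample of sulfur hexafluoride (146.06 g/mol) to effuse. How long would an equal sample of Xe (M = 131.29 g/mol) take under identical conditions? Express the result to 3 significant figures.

10.5 h

Graham's law gives t_Xe/t_SF₆ = √(M_Xe/M_SF₆) = √(131.29/146.06) = √0.8989 = 0.9481.
So the time for Xe is 11.1 × 0.9481 = 10.5 h.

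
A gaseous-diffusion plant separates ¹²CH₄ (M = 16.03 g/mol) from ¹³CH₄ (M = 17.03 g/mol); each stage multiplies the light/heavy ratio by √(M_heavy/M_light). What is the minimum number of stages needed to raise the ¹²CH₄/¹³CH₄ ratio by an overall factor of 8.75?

Per stage α = (17.03/16.03)^(1/2) = 1.06238^0.5, giving ln α = 0.03026.
Need α^N ≥ 8.75 ⇒ N ≥ ln(8.75) / ln α = 2.169 / 0.03026 = 71.69.
Minimum whole number of stages: N = 72.

72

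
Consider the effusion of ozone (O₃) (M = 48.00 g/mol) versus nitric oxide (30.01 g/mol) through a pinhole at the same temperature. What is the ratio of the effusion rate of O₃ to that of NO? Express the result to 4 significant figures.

0.7907

Using Graham's law: rate_O₃/rate_NO = √(M_NO/M_O₃) = √(30.01/48.00) = √0.6252 = 0.7907.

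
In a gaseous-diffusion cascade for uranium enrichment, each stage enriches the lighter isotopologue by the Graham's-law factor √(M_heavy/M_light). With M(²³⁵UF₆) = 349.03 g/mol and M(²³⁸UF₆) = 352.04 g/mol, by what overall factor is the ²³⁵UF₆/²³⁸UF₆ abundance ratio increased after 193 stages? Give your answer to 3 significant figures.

The single-stage factor is √(M_heavy/M_light), so 193 stages give [√(352.04/349.03)]^193 = (352.04/349.03)^(193/2).
= 1.00862^(193/2) = 2.29.

2.29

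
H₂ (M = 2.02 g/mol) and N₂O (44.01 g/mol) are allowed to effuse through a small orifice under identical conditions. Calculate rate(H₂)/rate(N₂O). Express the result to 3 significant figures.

4.67

Using Graham's law: rate_H₂/rate_N₂O = √(M_N₂O/M_H₂) = √(44.01/2.02) = √21.79 = 4.67.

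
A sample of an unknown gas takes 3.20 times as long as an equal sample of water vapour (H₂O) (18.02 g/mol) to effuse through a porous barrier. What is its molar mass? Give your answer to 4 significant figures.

184.5 g/mol

Using Graham's law: t_X/t_H₂O = √(M_X/M_H₂O).
3.20 = √(M_X/18.02)
M_X = 18.02 × 3.20² = 18.02 × 10.24 = 184.5 g/mol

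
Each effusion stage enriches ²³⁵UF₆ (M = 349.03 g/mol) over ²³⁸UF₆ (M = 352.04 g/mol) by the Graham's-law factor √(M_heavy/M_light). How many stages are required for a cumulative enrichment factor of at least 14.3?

620

Per stage α = (352.04/349.03)^(1/2) = 1.00862^0.5, giving ln α = 0.004293.
Need α^N ≥ 14.3 ⇒ N ≥ ln(14.3) / ln α = 2.660 / 0.004293 = 619.61.
Rounding up, N = 620 stages.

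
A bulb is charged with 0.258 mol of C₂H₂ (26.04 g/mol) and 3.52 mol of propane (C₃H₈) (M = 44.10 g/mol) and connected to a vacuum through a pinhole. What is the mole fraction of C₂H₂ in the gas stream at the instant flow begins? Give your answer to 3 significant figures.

Effusion rate of each component ∝ n_i/√M_i (partial pressure × 1/√M).
So x_C₂H₂ in the escaping gas = (n_C₂H₂/√M_C₂H₂) / Σ(n_i/√M_i)
= (0.258/√26.04) / (0.258/√26.04 + 3.52/√44.10) = 0.05056/(0.05056 + 0.5301) = 0.0871.

0.0871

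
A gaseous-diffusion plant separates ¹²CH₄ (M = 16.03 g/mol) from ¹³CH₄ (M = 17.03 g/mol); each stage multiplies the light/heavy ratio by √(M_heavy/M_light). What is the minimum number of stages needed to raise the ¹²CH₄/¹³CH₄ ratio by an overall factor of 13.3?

86

With α = √(17.03/16.03) per stage, ln α = ½ ln(1.06238) = 0.03026.
Need α^N ≥ 13.3 ⇒ N ≥ ln(13.3) / ln α = 2.588 / 0.03026 = 85.53.
Minimum whole number of stages: N = 86.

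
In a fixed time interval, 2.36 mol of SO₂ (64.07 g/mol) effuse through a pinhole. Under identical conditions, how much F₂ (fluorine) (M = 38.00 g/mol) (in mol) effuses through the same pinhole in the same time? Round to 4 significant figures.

Using Graham's law: rate_F₂/rate_SO₂ = √(M_SO₂/M_F₂) = √(64.07/38.00) = √1.686 = 1.298.
So the amount for F₂ is 2.36 × 1.298 = 3.064 mol.

3.064 mol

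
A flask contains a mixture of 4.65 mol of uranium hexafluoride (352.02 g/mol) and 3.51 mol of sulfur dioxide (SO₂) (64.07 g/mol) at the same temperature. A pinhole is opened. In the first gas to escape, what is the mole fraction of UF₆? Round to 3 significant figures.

0.361

Effusion rate of each component ∝ n_i/√M_i (partial pressure × 1/√M).
So x_UF₆ in the escaping gas = (n_UF₆/√M_UF₆) / Σ(n_i/√M_i)
= (4.65/√352.02) / (4.65/√352.02 + 3.51/√64.07) = 0.2478/(0.2478 + 0.4385) = 0.361.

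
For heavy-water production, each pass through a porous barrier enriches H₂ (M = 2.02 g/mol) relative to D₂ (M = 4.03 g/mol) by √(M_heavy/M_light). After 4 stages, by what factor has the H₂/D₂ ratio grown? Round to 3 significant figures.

3.98

Each stage multiplies the ratio by α = √(4.03/2.02), so after 4 stages the overall factor is α^4 = (4.03/2.02)^(4/2).
= 1.99505^2 = 3.98.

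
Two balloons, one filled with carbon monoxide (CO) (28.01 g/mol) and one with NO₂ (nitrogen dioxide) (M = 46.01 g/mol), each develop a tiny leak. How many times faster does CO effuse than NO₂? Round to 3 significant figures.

1.28

Graham's law gives rate_CO/rate_NO₂ = √(M_NO₂/M_CO) = √(46.01/28.01) = √1.643 = 1.28.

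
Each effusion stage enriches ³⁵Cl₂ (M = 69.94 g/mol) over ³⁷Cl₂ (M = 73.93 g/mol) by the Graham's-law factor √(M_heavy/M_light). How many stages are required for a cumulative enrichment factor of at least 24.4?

116

With α = √(73.93/69.94) per stage, ln α = ½ ln(1.05705) = 0.02774.
Need α^N ≥ 24.4 ⇒ N ≥ ln(24.4) / ln α = 3.195 / 0.02774 = 115.16.
So at least 116 stages are needed.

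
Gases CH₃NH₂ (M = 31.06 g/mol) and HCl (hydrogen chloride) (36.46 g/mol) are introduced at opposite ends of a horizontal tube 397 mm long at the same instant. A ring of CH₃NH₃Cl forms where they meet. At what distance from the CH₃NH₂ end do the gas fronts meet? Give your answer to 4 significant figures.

206.5 mm

Distances travelled in equal time are proportional to diffusion rates, so d_CH₃NH₂/d_HCl = √(M_HCl/M_CH₃NH₂) = √(36.46/31.06) = 1.083.
With d_CH₃NH₂ + d_HCl = 397 mm, d_HCl = 397/(1 + 1.083) = 190.5 mm.
d_CH₃NH₂ = 397 − 190.5 = 206.5 mm.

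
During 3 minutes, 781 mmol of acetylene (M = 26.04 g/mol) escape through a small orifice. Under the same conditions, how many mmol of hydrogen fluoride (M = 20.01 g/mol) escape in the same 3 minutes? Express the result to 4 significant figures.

890.9 mmol

By Graham's law, rate_HF/rate_C₂H₂ = √(M_C₂H₂/M_HF) = √(26.04/20.01) = √1.301 = 1.141.
So the amount for HF is 781 × 1.141 = 890.9 mmol.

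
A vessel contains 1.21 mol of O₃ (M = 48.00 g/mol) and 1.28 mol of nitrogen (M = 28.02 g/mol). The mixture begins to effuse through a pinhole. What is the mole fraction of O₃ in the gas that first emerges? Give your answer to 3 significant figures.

The effusion rate of species i is ∝ p_i/√M_i ∝ n_i/√M_i.
Mole fraction of O₃ in the effusate = (n_O₃/√M_O₃) / (n_O₃/√M_O₃ + n_N₂/√M_N₂)
= (1.21/√48.00) / (1.21/√48.00 + 1.28/√28.02) = 0.1746/(0.1746 + 0.2418) = 0.419.

0.419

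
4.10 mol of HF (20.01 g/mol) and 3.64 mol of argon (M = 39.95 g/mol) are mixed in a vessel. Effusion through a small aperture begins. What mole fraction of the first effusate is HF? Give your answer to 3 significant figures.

The effusion rate of species i is ∝ p_i/√M_i ∝ n_i/√M_i.
Mole fraction of HF in the effusate = (n_HF/√M_HF) / (n_HF/√M_HF + n_Ar/√M_Ar)
= (4.10/√20.01) / (4.10/√20.01 + 3.64/√39.95) = 0.9166/(0.9166 + 0.5759) = 0.614.

0.614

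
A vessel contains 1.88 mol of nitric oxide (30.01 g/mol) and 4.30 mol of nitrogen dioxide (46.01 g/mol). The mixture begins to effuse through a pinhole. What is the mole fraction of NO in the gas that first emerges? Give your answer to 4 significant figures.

0.3512

Effusion rate of each component ∝ n_i/√M_i (partial pressure × 1/√M).
So x_NO in the escaping gas = (n_NO/√M_NO) / Σ(n_i/√M_i)
= (1.88/√30.01) / (1.88/√30.01 + 4.30/√46.01) = 0.3432/(0.3432 + 0.6339) = 0.3512.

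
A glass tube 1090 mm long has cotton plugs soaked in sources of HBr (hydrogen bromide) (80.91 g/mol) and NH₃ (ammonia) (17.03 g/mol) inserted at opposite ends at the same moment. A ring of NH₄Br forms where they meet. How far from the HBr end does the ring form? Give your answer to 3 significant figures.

343 mm

In equal time, each gas travels a distance ∝ its rate ∝ 1/√M, so d_HBr/d_NH₃ = √(M_NH₃/M_HBr) = √(17.03/80.91) = 0.4588.
With d_HBr + d_NH₃ = 1090 mm, d_NH₃ = 1090/(1 + 0.4588) = 747.2 mm.
d_HBr = 1090 − 747.2 = 343 mm.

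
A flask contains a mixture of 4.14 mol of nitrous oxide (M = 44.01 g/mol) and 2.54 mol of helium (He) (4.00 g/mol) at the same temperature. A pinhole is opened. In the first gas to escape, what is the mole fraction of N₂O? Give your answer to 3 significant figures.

Effusion rate of each component ∝ n_i/√M_i (partial pressure × 1/√M).
So x_N₂O in the escaping gas = (n_N₂O/√M_N₂O) / Σ(n_i/√M_i)
= (4.14/√44.01) / (4.14/√44.01 + 2.54/√4.00) = 0.6241/(0.6241 + 1.270) = 0.329.

0.329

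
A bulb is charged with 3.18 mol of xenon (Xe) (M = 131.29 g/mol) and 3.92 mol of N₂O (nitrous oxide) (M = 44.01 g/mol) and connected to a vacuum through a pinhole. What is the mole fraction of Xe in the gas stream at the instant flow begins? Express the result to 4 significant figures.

0.3196

Effusion rate of each component ∝ n_i/√M_i (partial pressure × 1/√M).
Mole fraction of Xe in the effusate = (n_Xe/√M_Xe) / (n_Xe/√M_Xe + n_N₂O/√M_N₂O)
= (3.18/√131.29) / (3.18/√131.29 + 3.92/√44.01) = 0.2775/(0.2775 + 0.5909) = 0.3196.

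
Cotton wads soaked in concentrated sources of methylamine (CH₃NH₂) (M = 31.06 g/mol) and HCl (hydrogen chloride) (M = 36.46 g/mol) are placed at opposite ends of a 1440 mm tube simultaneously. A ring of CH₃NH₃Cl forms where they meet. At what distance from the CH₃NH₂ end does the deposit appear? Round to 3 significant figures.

Graham's law gives d_CH₃NH₂/d_HCl = rate_CH₃NH₂/rate_HCl = √(M_HCl/M_CH₃NH₂) = √(36.46/31.06) = 1.083.
With d_CH₃NH₂ + d_HCl = 1440 mm, d_HCl = 1440/(1 + 1.083) = 691.2 mm.
d_CH₃NH₂ = 1440 − 691.2 = 749 mm.

749 mm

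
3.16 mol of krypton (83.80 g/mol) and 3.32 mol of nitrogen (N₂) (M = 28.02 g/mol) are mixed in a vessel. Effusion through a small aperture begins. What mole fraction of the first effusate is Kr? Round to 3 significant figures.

Each component's effusion rate ∝ (its partial pressure)·(1/√M) ∝ n_i/√M_i.
So x_Kr in the escaping gas = (n_Kr/√M_Kr) / Σ(n_i/√M_i)
= (3.16/√83.80) / (3.16/√83.80 + 3.32/√28.02) = 0.3452/(0.3452 + 0.6272) = 0.355.

0.355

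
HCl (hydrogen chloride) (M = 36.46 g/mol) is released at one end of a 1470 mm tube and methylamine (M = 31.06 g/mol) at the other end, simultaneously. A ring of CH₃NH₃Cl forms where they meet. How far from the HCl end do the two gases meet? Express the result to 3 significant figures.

Graham's law gives d_HCl/d_CH₃NH₂ = rate_HCl/rate_CH₃NH₂ = √(M_CH₃NH₂/M_HCl) = √(31.06/36.46) = 0.9230.
With d_HCl + d_CH₃NH₂ = 1470 mm, d_CH₃NH₂ = 1470/(1 + 0.9230) = 764.4 mm.
d_HCl = 1470 − 764.4 = 706 mm.

706 mm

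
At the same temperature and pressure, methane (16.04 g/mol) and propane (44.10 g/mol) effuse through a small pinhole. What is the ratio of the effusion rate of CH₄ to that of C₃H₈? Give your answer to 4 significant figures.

1.658

Since effusion rate ∝ 1/√M, rate_CH₄/rate_C₃H₈ = √(M_C₃H₈/M_CH₄) = √(44.10/16.04) = √2.749 = 1.658.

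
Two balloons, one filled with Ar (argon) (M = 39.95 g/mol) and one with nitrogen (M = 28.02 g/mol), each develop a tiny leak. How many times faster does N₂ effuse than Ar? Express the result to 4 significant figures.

Graham's law gives rate_N₂/rate_Ar = √(M_Ar/M_N₂) = √(39.95/28.02) = √1.426 = 1.194.

1.194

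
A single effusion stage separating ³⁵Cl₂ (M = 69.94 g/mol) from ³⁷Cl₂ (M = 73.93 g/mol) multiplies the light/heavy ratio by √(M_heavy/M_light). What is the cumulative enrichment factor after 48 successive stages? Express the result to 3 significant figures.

Overall factor = α^48 with α = √(73.93/69.94), i.e. (73.93/69.94)^(48/2).
= 1.05705^24 = 3.79.

3.79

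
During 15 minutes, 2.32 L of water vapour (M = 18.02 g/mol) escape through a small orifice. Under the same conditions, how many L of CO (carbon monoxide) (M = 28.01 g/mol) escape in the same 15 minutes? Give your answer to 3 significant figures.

Graham's law gives rate_CO/rate_H₂O = √(M_H₂O/M_CO) = √(18.02/28.01) = √0.6433 = 0.8021.
So the volume for CO is 2.32 × 0.8021 = 1.86 L.

1.86 L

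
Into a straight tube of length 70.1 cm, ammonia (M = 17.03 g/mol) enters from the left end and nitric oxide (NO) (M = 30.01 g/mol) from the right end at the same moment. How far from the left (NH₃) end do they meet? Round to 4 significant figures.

39.98 cm

Distances travelled in equal time are proportional to diffusion rates, so d_NH₃/d_NO = √(M_NO/M_NH₃) = √(30.01/17.03) = 1.327.
With d_NH₃ + d_NO = 70.1 cm, d_NO = 70.1/(1 + 1.327) = 30.12 cm.
d_NH₃ = 70.1 − 30.12 = 39.98 cm.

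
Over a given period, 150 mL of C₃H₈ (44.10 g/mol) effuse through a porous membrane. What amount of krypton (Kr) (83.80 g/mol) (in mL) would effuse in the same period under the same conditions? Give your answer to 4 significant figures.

By Graham's law, rate_Kr/rate_C₃H₈ = √(M_C₃H₈/M_Kr) = √(44.10/83.80) = √0.5263 = 0.7254.
So the volume for Kr is 150 × 0.7254 = 108.8 mL.

108.8 mL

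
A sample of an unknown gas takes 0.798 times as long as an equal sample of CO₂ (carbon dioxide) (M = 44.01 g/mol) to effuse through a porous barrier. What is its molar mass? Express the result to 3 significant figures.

28.0 g/mol

From Graham's law, t_X/t_CO₂ = √(M_X/M_CO₂).
0.798 = √(M_X/44.01)
M_X = 44.01 × 0.798² = 44.01 × 0.6368 = 28.0 g/mol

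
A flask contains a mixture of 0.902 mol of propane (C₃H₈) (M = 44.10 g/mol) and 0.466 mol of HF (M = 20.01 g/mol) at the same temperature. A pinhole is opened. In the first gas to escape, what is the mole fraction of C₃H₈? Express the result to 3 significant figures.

0.566

Rate_i ∝ x_i/√M_i (Graham's law weighted by mole fraction), so the effusate composition follows n_i/√M_i.
Mole fraction of C₃H₈ in the effusate = (n_C₃H₈/√M_C₃H₈) / (n_C₃H₈/√M_C₃H₈ + n_HF/√M_HF)
= (0.902/√44.10) / (0.902/√44.10 + 0.466/√20.01) = 0.1358/(0.1358 + 0.1042) = 0.566.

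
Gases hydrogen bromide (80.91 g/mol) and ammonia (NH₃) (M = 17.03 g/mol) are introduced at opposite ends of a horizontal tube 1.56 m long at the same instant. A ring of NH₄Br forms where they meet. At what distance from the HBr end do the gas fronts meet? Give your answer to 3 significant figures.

Graham's law gives d_HBr/d_NH₃ = rate_HBr/rate_NH₃ = √(M_NH₃/M_HBr) = √(17.03/80.91) = 0.4588.
With d_HBr + d_NH₃ = 1.56 m, d_NH₃ = 1.56/(1 + 0.4588) = 1.069 m.
d_HBr = 1.56 − 1.069 = 0.491 m.

0.491 m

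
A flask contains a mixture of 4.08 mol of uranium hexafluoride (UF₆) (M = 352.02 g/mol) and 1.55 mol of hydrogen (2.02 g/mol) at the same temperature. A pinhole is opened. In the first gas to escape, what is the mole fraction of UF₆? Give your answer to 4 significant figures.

Each component's effusion rate ∝ (its partial pressure)·(1/√M) ∝ n_i/√M_i.
So x_UF₆ in the escaping gas = (n_UF₆/√M_UF₆) / Σ(n_i/√M_i)
= (4.08/√352.02) / (4.08/√352.02 + 1.55/√2.02) = 0.2175/(0.2175 + 1.091) = 0.1662.

0.1662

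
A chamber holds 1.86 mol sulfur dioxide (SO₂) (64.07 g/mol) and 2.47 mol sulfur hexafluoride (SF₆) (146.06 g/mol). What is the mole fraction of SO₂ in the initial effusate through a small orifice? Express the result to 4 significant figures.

0.5321

The effusion rate of species i is ∝ p_i/√M_i ∝ n_i/√M_i.
Mole fraction of SO₂ in the effusate = (n_SO₂/√M_SO₂) / (n_SO₂/√M_SO₂ + n_SF₆/√M_SF₆)
= (1.86/√64.07) / (1.86/√64.07 + 2.47/√146.06) = 0.2324/(0.2324 + 0.2044) = 0.5321.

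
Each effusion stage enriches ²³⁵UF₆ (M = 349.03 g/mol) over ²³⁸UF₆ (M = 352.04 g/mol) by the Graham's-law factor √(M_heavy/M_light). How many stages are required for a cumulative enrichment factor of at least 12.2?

583

Single-stage factor α = √(352.04/349.03), so ln α = ½ ln(1.00862) = 0.004293.
Need α^N ≥ 12.2 ⇒ N ≥ ln(12.2) / ln α = 2.501 / 0.004293 = 582.61.
So at least 583 stages are needed.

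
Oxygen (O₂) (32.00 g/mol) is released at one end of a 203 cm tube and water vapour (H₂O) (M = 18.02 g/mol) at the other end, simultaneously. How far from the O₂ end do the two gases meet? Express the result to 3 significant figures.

The fronts meet when d_O₂ + d_H₂O = L with d_O₂/d_H₂O = √(M_H₂O/M_O₂) (Graham's law). Here √(M_H₂O/M_O₂) = √(18.02/32.00) = 0.7504.
With d_O₂ + d_H₂O = 203 cm, d_H₂O = 203/(1 + 0.7504) = 116.0 cm.
d_O₂ = 203 − 116.0 = 87.0 cm.

87.0 cm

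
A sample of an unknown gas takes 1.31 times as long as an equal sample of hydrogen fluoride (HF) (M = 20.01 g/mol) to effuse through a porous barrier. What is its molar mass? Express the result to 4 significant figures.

34.34 g/mol

From Graham's law, t_X/t_HF = √(M_X/M_HF).
1.31 = √(M_X/20.01)
M_X = 20.01 × 1.31² = 20.01 × 1.716 = 34.34 g/mol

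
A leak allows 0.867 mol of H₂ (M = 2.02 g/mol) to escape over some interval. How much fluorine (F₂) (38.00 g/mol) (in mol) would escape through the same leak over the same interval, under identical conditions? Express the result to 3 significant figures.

By Graham's law, rate_F₂/rate_H₂ = √(M_H₂/M_F₂) = √(2.02/38.00) = √0.05316 = 0.2306.
So the amount for F₂ is 0.867 × 0.2306 = 0.200 mol.

0.200 mol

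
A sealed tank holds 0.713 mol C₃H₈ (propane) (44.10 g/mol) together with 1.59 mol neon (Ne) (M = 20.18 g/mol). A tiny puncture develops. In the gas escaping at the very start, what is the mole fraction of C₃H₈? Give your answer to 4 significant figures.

0.2327

Effusion rate of each component ∝ n_i/√M_i (partial pressure × 1/√M).
x_C₃H₈(eff) = (n_C₃H₈/√M_C₃H₈) / (n_C₃H₈/√M_C₃H₈ + n_Ne/√M_Ne)
= (0.713/√44.10) / (0.713/√44.10 + 1.59/√20.18) = 0.1074/(0.1074 + 0.3539) = 0.2327.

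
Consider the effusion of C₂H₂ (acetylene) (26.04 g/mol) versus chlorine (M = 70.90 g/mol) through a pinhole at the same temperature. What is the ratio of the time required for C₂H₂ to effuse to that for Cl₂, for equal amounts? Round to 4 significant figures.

By Graham's law, t_C₂H₂/t_Cl₂ = √(M_C₂H₂/M_Cl₂) = √(26.04/70.90) = √0.3673 = 0.6060.

0.6060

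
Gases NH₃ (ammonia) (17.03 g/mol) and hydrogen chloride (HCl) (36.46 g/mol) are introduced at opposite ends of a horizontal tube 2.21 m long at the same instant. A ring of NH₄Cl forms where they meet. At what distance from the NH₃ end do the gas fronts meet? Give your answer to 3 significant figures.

The fronts meet when d_NH₃ + d_HCl = L with d_NH₃/d_HCl = √(M_HCl/M_NH₃) (Graham's law). Here √(M_HCl/M_NH₃) = √(36.46/17.03) = 1.463.
With d_NH₃ + d_HCl = 2.21 m, d_HCl = 2.21/(1 + 1.463) = 0.8972 m.
d_NH₃ = 2.21 − 0.8972 = 1.31 m.

1.31 m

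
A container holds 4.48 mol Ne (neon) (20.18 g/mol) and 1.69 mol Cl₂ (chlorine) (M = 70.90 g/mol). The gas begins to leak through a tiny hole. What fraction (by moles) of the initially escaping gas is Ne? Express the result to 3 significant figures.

0.832

Rate_i ∝ x_i/√M_i (Graham's law weighted by mole fraction), so the effusate composition follows n_i/√M_i.
Mole fraction of Ne in the effusate = (n_Ne/√M_Ne) / (n_Ne/√M_Ne + n_Cl₂/√M_Cl₂)
= (4.48/√20.18) / (4.48/√20.18 + 1.69/√70.90) = 0.9973/(0.9973 + 0.2007) = 0.832.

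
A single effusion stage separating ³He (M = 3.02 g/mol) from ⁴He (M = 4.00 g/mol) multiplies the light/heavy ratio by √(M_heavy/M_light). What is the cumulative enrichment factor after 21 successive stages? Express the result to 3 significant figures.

After 21 stages the ratio has grown by (√(4.00/3.02))^21 = (4.00/3.02)^(21/2).
= 1.32450^(21/2) = 19.1.

19.1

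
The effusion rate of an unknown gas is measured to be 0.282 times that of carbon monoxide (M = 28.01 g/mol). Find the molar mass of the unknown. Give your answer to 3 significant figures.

352 g/mol

Graham's law gives rate_X/rate_CO = √(M_CO/M_X).
0.282 = √(28.01/M_X)
M_X = 28.01 / 0.282² = 28.01 / 0.07952 = 352 g/mol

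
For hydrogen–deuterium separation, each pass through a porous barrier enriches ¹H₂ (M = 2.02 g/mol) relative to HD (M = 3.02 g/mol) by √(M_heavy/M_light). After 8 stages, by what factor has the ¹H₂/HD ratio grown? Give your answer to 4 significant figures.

4.996

Overall factor = α^8 with α = √(3.02/2.02), i.e. (3.02/2.02)^(8/2).
= 1.49505^4 = 4.996.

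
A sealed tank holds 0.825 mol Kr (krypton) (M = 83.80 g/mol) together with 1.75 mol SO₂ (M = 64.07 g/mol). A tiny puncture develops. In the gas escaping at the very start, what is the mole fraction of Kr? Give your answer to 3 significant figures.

0.292

Effusion rate of each component ∝ n_i/√M_i (partial pressure × 1/√M).
x_Kr(eff) = (n_Kr/√M_Kr) / (n_Kr/√M_Kr + n_SO₂/√M_SO₂)
= (0.825/√83.80) / (0.825/√83.80 + 1.75/√64.07) = 0.09012/(0.09012 + 0.2186) = 0.292.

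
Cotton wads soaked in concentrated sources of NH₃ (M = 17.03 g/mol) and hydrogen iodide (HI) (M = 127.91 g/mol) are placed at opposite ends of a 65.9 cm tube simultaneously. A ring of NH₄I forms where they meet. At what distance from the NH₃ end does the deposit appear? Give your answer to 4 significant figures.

48.28 cm

Graham's law gives d_NH₃/d_HI = rate_NH₃/rate_HI = √(M_HI/M_NH₃) = √(127.91/17.03) = 2.741.
With d_NH₃ + d_HI = 65.9 cm, d_HI = 65.9/(1 + 2.741) = 17.62 cm.
d_NH₃ = 65.9 − 17.62 = 48.28 cm.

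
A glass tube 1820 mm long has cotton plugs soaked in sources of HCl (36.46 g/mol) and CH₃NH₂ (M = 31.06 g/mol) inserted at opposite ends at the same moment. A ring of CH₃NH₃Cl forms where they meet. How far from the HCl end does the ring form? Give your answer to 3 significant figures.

874 mm

The fronts meet when d_HCl + d_CH₃NH₂ = L with d_HCl/d_CH₃NH₂ = √(M_CH₃NH₂/M_HCl) (Graham's law). Here √(M_CH₃NH₂/M_HCl) = √(31.06/36.46) = 0.9230.
With d_HCl + d_CH₃NH₂ = 1820 mm, d_CH₃NH₂ = 1820/(1 + 0.9230) = 946.4 mm.
d_HCl = 1820 − 946.4 = 874 mm.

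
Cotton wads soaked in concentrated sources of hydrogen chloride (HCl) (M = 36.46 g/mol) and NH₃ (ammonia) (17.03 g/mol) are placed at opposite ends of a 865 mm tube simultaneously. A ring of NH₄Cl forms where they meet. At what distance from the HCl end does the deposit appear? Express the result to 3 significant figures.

The fronts meet when d_HCl + d_NH₃ = L with d_HCl/d_NH₃ = √(M_NH₃/M_HCl) (Graham's law). Here √(M_NH₃/M_HCl) = √(17.03/36.46) = 0.6834.
With d_HCl + d_NH₃ = 865 mm, d_NH₃ = 865/(1 + 0.6834) = 513.8 mm.
d_HCl = 865 − 513.8 = 351 mm.

351 mm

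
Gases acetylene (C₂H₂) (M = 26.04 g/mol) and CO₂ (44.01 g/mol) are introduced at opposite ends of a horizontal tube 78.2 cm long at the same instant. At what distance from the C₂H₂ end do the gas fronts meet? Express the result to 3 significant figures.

44.2 cm

Graham's law gives d_C₂H₂/d_CO₂ = rate_C₂H₂/rate_CO₂ = √(M_CO₂/M_C₂H₂) = √(44.01/26.04) = 1.300.
With d_C₂H₂ + d_CO₂ = 78.2 cm, d_CO₂ = 78.2/(1 + 1.300) = 34.00 cm.
d_C₂H₂ = 78.2 − 34.00 = 44.2 cm.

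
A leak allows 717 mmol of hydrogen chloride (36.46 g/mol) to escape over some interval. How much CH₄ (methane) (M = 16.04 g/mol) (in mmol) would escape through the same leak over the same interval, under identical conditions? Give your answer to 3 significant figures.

Using Graham's law: rate_CH₄/rate_HCl = √(M_HCl/M_CH₄) = √(36.46/16.04) = √2.273 = 1.508.
So the amount for CH₄ is 717 × 1.508 = 1080 mmol.

1080 mmol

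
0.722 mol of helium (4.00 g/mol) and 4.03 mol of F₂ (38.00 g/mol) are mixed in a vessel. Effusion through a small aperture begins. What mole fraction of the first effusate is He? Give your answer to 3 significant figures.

The effusion rate of species i is ∝ p_i/√M_i ∝ n_i/√M_i.
Mole fraction of He in the effusate = (n_He/√M_He) / (n_He/√M_He + n_F₂/√M_F₂)
= (0.722/√4.00) / (0.722/√4.00 + 4.03/√38.00) = 0.3610/(0.3610 + 0.6538) = 0.356.

0.356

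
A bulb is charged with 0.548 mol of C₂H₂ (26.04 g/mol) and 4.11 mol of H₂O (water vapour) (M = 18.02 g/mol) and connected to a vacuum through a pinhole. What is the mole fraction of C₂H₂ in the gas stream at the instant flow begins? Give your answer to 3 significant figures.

0.0998

Effusion rate of each component ∝ n_i/√M_i (partial pressure × 1/√M).
So x_C₂H₂ in the escaping gas = (n_C₂H₂/√M_C₂H₂) / Σ(n_i/√M_i)
= (0.548/√26.04) / (0.548/√26.04 + 4.11/√18.02) = 0.1074/(0.1074 + 0.9682) = 0.0998.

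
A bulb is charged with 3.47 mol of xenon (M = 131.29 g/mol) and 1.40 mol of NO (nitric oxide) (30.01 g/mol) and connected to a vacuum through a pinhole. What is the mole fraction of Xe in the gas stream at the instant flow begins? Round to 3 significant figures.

0.542

Effusion rate of each component ∝ n_i/√M_i (partial pressure × 1/√M).
x_Xe(eff) = (n_Xe/√M_Xe) / (n_Xe/√M_Xe + n_NO/√M_NO)
= (3.47/√131.29) / (3.47/√131.29 + 1.40/√30.01) = 0.3028/(0.3028 + 0.2556) = 0.542.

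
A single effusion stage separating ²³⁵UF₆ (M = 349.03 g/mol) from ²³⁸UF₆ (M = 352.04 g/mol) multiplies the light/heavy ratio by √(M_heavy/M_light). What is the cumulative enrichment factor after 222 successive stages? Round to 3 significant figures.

2.59

After 222 stages the ratio has grown by (√(352.04/349.03))^222 = (352.04/349.03)^(222/2).
= 1.00862^111 = 2.59.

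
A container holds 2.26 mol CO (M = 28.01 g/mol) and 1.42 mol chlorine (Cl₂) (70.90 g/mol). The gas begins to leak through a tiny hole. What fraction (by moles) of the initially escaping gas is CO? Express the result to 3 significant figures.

Each component's effusion rate ∝ (its partial pressure)·(1/√M) ∝ n_i/√M_i.
So x_CO in the escaping gas = (n_CO/√M_CO) / Σ(n_i/√M_i)
= (2.26/√28.01) / (2.26/√28.01 + 1.42/√70.90) = 0.4270/(0.4270 + 0.1686) = 0.717.

0.717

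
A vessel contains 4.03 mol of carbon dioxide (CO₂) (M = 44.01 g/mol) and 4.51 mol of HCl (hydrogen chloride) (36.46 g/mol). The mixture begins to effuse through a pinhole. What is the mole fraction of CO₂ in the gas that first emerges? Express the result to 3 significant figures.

0.449

Effusion rate of each component ∝ n_i/√M_i (partial pressure × 1/√M).
So x_CO₂ in the escaping gas = (n_CO₂/√M_CO₂) / Σ(n_i/√M_i)
= (4.03/√44.01) / (4.03/√44.01 + 4.51/√36.46) = 0.6075/(0.6075 + 0.7469) = 0.449.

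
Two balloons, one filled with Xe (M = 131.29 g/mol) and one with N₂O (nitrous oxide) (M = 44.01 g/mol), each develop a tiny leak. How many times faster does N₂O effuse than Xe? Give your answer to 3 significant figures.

1.73

Since effusion rate ∝ 1/√M, rate_N₂O/rate_Xe = √(M_Xe/M_N₂O) = √(131.29/44.01) = √2.983 = 1.73.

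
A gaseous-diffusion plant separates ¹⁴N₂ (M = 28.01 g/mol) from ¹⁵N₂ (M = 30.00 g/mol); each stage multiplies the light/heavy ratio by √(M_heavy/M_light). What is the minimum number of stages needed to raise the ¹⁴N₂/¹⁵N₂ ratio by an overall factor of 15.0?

79

Single-stage factor α = √(30.00/28.01), so ln α = ½ ln(1.07105) = 0.03432.
Need α^N ≥ 15.0 ⇒ N ≥ ln(15.0) / ln α = 2.708 / 0.03432 = 78.91.
Rounding up, N = 79 stages.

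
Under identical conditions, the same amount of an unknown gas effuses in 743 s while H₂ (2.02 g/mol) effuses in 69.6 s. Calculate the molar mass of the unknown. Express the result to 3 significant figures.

Since effusion rate ∝ 1/√M, t_X/t_H₂ = √(M_X/M_H₂).
743/69.6 = 10.68 = √(M_X/2.02)
M_X = 2.02 × 10.68² = 2.02 × 114.0 = 230 g/mol

230 g/mol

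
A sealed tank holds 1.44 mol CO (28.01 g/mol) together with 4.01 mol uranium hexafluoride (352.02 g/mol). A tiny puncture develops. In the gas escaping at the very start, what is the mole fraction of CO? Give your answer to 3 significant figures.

The effusion rate of species i is ∝ p_i/√M_i ∝ n_i/√M_i.
x_CO(eff) = (n_CO/√M_CO) / (n_CO/√M_CO + n_UF₆/√M_UF₆)
= (1.44/√28.01) / (1.44/√28.01 + 4.01/√352.02) = 0.2721/(0.2721 + 0.2137) = 0.560.

0.560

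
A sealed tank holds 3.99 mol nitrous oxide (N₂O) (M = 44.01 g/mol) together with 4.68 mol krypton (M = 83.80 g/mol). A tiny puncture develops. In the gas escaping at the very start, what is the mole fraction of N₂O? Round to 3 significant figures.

0.541

Each component's effusion rate ∝ (its partial pressure)·(1/√M) ∝ n_i/√M_i.
Mole fraction of N₂O in the effusate = (n_N₂O/√M_N₂O) / (n_N₂O/√M_N₂O + n_Kr/√M_Kr)
= (3.99/√44.01) / (3.99/√44.01 + 4.68/√83.80) = 0.6014/(0.6014 + 0.5112) = 0.541.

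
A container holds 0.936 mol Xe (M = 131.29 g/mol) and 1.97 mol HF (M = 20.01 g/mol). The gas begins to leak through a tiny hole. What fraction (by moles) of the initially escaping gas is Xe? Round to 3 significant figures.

The effusion rate of species i is ∝ p_i/√M_i ∝ n_i/√M_i.
Mole fraction of Xe in the effusate = (n_Xe/√M_Xe) / (n_Xe/√M_Xe + n_HF/√M_HF)
= (0.936/√131.29) / (0.936/√131.29 + 1.97/√20.01) = 0.08169/(0.08169 + 0.4404) = 0.156.

0.156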